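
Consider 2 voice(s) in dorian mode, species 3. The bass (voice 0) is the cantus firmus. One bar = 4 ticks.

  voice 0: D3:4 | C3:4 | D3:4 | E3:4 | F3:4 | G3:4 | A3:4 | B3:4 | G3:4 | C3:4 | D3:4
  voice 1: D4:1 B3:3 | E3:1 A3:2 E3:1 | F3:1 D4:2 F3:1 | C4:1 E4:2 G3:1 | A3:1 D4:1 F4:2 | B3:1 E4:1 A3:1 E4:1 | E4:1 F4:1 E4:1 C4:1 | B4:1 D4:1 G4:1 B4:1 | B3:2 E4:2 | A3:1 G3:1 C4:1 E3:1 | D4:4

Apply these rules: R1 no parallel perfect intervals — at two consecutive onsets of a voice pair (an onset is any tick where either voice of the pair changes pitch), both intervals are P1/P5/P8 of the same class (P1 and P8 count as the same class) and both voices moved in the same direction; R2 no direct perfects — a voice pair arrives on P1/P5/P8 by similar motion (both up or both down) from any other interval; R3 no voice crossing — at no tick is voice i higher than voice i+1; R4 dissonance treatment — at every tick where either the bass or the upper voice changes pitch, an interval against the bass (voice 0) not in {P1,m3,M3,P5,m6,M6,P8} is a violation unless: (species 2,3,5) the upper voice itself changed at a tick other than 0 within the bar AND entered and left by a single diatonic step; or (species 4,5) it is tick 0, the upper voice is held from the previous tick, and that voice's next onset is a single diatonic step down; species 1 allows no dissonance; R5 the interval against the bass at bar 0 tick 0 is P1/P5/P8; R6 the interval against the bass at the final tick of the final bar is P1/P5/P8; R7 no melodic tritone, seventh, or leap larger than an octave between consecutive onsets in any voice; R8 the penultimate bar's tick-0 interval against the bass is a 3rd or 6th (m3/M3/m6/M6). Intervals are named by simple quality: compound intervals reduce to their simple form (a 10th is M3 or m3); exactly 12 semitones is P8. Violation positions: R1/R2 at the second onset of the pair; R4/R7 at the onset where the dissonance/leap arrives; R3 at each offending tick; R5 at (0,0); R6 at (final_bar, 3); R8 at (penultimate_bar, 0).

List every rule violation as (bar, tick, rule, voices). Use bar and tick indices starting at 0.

(5, 0, R7, (1,))
(5, 2, R4, (0, 1))
(7, 0, R2, (0, 1))
(7, 0, R7, (1,))
(10, 0, R2, (0, 1))
(10, 0, R7, (1,))

bar 0: v0=D3 v1=D4 downbeat P8
bar 1: v0=C3 v1=E3 downbeat M3
bar 2: v0=D3 v1=F3 downbeat m3
bar 3: v0=E3 v1=C4 downbeat m6
bar 4: v0=F3 v1=A3 downbeat M3
bar 5: v0=G3 v1=B3 downbeat M3
bar 6: v0=A3 v1=E4 downbeat P5
bar 7: v0=B3 v1=B4 downbeat P8
bar 8: v0=G3 v1=B3 downbeat M3
bar 9: v0=C3 v1=A3 downbeat M6
bar 10: v0=D3 v1=D4 downbeat P8
  -> R7 @ bar 5 tick 0 v(1,): F4->B3 leap 6st
  -> R4 @ bar 5 tick 2 v(0, 1): G3/A3 M2 untreated
  -> R2 @ bar 7 tick 0 v(0, 1): A3/C4 m3 -> B3/B4 P8 similar
  -> R7 @ bar 7 tick 0 v(1,): C4->B4 leap 11st
  -> R2 @ bar 10 tick 0 v(0, 1): C3/E3 M3 -> D3/D4 P8 similar
  -> R7 @ bar 10 tick 0 v(1,): E3->D4 leap 10st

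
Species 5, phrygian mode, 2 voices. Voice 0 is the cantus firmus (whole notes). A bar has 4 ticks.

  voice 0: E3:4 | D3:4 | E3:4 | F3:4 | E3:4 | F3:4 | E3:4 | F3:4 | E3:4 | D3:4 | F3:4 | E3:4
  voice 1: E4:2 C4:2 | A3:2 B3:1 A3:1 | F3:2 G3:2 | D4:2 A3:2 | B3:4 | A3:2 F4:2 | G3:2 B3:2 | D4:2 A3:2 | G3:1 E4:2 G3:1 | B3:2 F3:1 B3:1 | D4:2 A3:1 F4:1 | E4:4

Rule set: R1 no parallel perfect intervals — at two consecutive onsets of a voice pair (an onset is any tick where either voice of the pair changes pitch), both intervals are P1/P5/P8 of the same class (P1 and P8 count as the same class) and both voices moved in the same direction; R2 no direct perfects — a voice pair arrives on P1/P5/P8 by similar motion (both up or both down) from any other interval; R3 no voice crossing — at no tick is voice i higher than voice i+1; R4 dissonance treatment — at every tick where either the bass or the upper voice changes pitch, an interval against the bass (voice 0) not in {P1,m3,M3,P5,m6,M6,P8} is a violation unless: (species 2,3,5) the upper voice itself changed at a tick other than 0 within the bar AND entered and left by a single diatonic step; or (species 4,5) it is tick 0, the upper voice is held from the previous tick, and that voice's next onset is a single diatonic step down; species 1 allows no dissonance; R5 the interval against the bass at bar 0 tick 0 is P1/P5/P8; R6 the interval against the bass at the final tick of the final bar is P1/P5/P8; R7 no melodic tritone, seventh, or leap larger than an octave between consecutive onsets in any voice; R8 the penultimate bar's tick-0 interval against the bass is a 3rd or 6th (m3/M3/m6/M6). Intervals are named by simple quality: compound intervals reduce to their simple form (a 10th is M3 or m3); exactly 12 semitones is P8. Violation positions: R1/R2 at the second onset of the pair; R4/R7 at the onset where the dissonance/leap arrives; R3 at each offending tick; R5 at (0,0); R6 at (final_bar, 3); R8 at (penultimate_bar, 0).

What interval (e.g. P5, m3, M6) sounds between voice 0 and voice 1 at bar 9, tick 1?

voice 0=D3 voice 1=B3 -> M6

M6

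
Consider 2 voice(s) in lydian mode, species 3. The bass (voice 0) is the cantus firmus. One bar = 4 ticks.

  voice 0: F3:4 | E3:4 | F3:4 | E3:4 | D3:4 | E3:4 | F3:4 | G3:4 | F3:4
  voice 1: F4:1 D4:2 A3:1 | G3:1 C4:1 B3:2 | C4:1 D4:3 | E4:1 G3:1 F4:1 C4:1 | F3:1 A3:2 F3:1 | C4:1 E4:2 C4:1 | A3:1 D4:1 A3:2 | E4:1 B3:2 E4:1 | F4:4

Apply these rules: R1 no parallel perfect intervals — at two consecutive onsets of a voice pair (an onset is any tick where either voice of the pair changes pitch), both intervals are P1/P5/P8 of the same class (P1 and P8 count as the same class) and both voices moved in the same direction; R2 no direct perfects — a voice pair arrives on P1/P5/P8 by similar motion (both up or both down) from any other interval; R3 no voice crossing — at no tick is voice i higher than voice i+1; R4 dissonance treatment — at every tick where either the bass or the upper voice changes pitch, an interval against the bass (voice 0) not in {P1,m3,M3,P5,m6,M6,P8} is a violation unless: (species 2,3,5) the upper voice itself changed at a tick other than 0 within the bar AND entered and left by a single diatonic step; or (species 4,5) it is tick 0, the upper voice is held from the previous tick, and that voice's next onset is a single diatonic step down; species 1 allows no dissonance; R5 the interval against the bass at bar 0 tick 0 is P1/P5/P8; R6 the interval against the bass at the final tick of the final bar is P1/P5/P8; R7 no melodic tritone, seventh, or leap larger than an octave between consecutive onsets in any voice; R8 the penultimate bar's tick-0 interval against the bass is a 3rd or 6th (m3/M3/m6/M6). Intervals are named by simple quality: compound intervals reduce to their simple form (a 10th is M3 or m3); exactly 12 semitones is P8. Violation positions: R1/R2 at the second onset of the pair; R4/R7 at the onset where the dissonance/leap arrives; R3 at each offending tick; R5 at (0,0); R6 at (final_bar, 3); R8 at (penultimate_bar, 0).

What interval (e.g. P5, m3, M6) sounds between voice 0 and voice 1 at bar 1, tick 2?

P5

voice 0=E3 voice 1=B3 -> P5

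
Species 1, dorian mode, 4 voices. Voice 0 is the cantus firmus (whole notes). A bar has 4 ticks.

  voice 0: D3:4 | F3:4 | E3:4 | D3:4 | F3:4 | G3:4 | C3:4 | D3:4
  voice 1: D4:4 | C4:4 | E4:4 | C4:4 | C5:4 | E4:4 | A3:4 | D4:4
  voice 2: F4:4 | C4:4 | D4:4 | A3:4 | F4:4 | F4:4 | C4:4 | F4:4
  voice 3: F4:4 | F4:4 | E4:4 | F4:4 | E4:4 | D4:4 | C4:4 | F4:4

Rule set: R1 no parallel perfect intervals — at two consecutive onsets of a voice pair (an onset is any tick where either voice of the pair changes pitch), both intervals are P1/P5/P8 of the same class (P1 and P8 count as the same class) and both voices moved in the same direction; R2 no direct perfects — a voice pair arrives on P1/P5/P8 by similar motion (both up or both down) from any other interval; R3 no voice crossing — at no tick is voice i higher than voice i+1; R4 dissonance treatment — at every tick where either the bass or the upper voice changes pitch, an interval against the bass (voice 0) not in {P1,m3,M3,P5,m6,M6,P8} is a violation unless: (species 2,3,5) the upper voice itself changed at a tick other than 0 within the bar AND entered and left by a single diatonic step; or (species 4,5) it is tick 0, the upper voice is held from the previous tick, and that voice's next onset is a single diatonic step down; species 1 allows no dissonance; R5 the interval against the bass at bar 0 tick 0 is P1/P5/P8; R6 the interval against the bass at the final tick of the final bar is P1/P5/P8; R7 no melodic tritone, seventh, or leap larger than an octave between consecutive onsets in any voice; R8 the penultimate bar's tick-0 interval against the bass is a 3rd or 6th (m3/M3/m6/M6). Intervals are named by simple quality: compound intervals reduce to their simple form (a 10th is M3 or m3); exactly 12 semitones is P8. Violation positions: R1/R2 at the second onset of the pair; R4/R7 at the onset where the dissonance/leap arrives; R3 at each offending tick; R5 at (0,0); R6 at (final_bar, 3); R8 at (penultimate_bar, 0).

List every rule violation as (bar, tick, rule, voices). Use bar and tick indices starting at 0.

bar 0: v0=D3 v1=D4 v2=F4 v3=F4 downbeat m3
bar 1: v0=F3 v1=C4 v2=C4 v3=F4 downbeat P8
bar 2: v0=E3 v1=E4 v2=D4 v3=E4 downbeat P8
bar 3: v0=D3 v1=C4 v2=A3 v3=F4 downbeat m3
bar 4: v0=F3 v1=C5 v2=F4 v3=E4 downbeat M7
bar 5: v0=G3 v1=E4 v2=F4 v3=D4 downbeat P5
bar 6: v0=C3 v1=A3 v2=C4 v3=C4 downbeat P8
bar 7: v0=D3 v1=D4 v2=F4 v3=F4 downbeat m3
  -> R5 @ bar 0 tick 0 v(0, 2): opens on m3
  -> R5 @ bar 0 tick 0 v(0, 3): opens on m3
  -> R2 @ bar 1 tick 0 v(1, 2): D4/F4 m3 -> C4/C4 P1 similar
  -> R1 @ bar 2 tick 0 v(0, 3): F3/F4 P8 -> E3/E4 P8 similar
  -> R3 @ bar 2 tick 0 v(1, 2): E4 above D4
  -> R4 @ bar 2 tick 0 v(0, 2): E3/D4 m7 untreated
  -> R3 @ bar 2 tick 1 v(1, 2): E4 above D4
  -> R3 @ bar 2 tick 2 v(1, 2): E4 above D4
  -> R3 @ bar 2 tick 3 v(1, 2): E4 above D4
  -> R2 @ bar 3 tick 0 v(0, 2): E3/D4 m7 -> D3/A3 P5 similar
  -> R3 @ bar 3 tick 0 v(1, 2): C4 above A3
  -> R4 @ bar 3 tick 0 v(0, 1): D3/C4 m7 untreated
  -> R3 @ bar 3 tick 1 v(1, 2): C4 above A3
  -> R3 @ bar 3 tick 2 v(1, 2): C4 above A3
  -> R3 @ bar 3 tick 3 v(1, 2): C4 above A3
  -> R2 @ bar 4 tick 0 v(0, 1): D3/C4 m7 -> F3/C5 P5 similar
  -> R2 @ bar 4 tick 0 v(0, 2): D3/A3 P5 -> F3/F4 P8 similar
  -> R2 @ bar 4 tick 0 v(1, 2): C4/A3 m3 -> C5/F4 P5 similar
  -> R3 @ bar 4 tick 0 v(1, 2): C5 above F4
  -> R3 @ bar 4 tick 0 v(2, 3): F4 above E4
  -> R4 @ bar 4 tick 0 v(0, 3): F3/E4 M7 untreated
  -> R3 @ bar 4 tick 1 v(1, 2): C5 above F4
  -> R3 @ bar 4 tick 1 v(2, 3): F4 above E4
  -> R3 @ bar 4 tick 2 v(1, 2): C5 above F4
  -> R3 @ bar 4 tick 2 v(2, 3): F4 above E4
  -> R3 @ bar 4 tick 3 v(1, 2): C5 above F4
  -> R3 @ bar 4 tick 3 v(2, 3): F4 above E4
  -> R3 @ bar 5 tick 0 v(2, 3): F4 above D4
  -> R4 @ bar 5 tick 0 v(0, 2): G3/F4 m7 untreated
  -> R3 @ bar 5 tick 1 v(2, 3): F4 above D4
  -> R3 @ bar 5 tick 2 v(2, 3): F4 above D4
  -> R3 @ bar 5 tick 3 v(2, 3): F4 above D4
  -> R2 @ bar 6 tick 0 v(0, 2): G3/F4 m7 -> C3/C4 P8 similar
  -> R2 @ bar 6 tick 0 v(0, 3): G3/D4 P5 -> C3/C4 P8 similar
  -> R2 @ bar 6 tick 0 v(2, 3): F4/D4 m3 -> C4/C4 P1 similar
  -> R8 @ bar 6 tick 0 v(0, 2): penult P8 not 3rd/6th
  -> R8 @ bar 6 tick 0 v(0, 3): penult P8 not 3rd/6th
  -> R1 @ bar 7 tick 0 v(2, 3): C4/C4 P1 -> F4/F4 P1 similar
  -> R2 @ bar 7 tick 0 v(0, 1): C3/A3 M6 -> D3/D4 P8 similar
  -> R6 @ bar 7 tick 3 v(0, 2): closes on m3
  -> R6 @ bar 7 tick 3 v(0, 3): closes on m3

(0, 0, R5, (0, 2))
(0, 0, R5, (0, 3))
(1, 0, R2, (1, 2))
(2, 0, R1, (0, 3))
(2, 0, R3, (1, 2))
(2, 0, R4, (0, 2))
(2, 1, R3, (1, 2))
(2, 2, R3, (1, 2))
(2, 3, R3, (1, 2))
(3, 0, R2, (0, 2))
(3, 0, R3, (1, 2))
(3, 0, R4, (0, 1))
(3, 1, R3, (1, 2))
(3, 2, R3, (1, 2))
(3, 3, R3, (1, 2))
(4, 0, R2, (0, 1))
(4, 0, R2, (0, 2))
(4, 0, R2, (1, 2))
(4, 0, R3, (1, 2))
(4, 0, R3, (2, 3))
(4, 0, R4, (0, 3))
(4, 1, R3, (1, 2))
(4, 1, R3, (2, 3))
(4, 2, R3, (1, 2))
(4, 2, R3, (2, 3))
(4, 3, R3, (1, 2))
(4, 3, R3, (2, 3))
(5, 0, R3, (2, 3))
(5, 0, R4, (0, 2))
(5, 1, R3, (2, 3))
(5, 2, R3, (2, 3))
(5, 3, R3, (2, 3))
(6, 0, R2, (0, 2))
(6, 0, R2, (0, 3))
(6, 0, R2, (2, 3))
(6, 0, R8, (0, 2))
(6, 0, R8, (0, 3))
(7, 0, R1, (2, 3))
(7, 0, R2, (0, 1))
(7, 3, R6, (0, 2))
(7, 3, R6, (0, 3))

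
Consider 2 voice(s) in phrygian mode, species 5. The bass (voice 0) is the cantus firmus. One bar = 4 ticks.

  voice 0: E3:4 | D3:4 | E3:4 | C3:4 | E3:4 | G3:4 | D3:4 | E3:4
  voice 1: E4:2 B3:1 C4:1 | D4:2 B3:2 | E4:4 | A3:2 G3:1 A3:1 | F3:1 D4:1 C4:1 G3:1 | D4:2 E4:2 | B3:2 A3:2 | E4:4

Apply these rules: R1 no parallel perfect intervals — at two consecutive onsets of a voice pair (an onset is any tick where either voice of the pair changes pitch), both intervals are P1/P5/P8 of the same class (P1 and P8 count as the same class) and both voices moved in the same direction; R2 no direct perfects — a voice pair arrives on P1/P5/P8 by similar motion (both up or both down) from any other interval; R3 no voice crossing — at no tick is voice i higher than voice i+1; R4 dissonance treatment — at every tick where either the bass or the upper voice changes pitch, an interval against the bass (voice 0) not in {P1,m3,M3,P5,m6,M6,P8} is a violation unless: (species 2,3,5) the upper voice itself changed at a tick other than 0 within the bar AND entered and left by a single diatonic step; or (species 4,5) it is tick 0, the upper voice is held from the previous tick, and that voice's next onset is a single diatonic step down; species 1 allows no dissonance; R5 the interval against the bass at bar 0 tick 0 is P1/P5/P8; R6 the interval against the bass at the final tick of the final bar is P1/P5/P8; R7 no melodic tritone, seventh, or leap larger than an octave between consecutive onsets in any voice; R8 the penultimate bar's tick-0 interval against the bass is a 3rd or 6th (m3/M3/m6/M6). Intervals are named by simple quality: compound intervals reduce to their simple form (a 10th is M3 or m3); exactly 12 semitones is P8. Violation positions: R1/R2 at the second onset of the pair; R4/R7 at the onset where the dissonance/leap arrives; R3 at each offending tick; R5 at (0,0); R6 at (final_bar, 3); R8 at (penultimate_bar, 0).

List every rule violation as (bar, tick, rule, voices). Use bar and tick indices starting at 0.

(2, 0, R2, (0, 1))
(4, 0, R4, (0, 1))
(4, 1, R4, (0, 1))
(5, 0, R2, (0, 1))
(7, 0, R2, (0, 1))

bar 0: v0=E3 v1=E4 downbeat P8
bar 1: v0=D3 v1=D4 downbeat P8
bar 2: v0=E3 v1=E4 downbeat P8
bar 3: v0=C3 v1=A3 downbeat M6
bar 4: v0=E3 v1=F3 downbeat m2
bar 5: v0=G3 v1=D4 downbeat P5
bar 6: v0=D3 v1=B3 downbeat M6
bar 7: v0=E3 v1=E4 downbeat P8
  -> R2 @ bar 2 tick 0 v(0, 1): D3/B3 M6 -> E3/E4 P8 similar
  -> R4 @ bar 4 tick 0 v(0, 1): E3/F3 m2 untreated
  -> R4 @ bar 4 tick 1 v(0, 1): E3/D4 m7 untreated
  -> R2 @ bar 5 tick 0 v(0, 1): E3/G3 m3 -> G3/D4 P5 similar
  -> R2 @ bar 7 tick 0 v(0, 1): D3/A3 P5 -> E3/E4 P8 similar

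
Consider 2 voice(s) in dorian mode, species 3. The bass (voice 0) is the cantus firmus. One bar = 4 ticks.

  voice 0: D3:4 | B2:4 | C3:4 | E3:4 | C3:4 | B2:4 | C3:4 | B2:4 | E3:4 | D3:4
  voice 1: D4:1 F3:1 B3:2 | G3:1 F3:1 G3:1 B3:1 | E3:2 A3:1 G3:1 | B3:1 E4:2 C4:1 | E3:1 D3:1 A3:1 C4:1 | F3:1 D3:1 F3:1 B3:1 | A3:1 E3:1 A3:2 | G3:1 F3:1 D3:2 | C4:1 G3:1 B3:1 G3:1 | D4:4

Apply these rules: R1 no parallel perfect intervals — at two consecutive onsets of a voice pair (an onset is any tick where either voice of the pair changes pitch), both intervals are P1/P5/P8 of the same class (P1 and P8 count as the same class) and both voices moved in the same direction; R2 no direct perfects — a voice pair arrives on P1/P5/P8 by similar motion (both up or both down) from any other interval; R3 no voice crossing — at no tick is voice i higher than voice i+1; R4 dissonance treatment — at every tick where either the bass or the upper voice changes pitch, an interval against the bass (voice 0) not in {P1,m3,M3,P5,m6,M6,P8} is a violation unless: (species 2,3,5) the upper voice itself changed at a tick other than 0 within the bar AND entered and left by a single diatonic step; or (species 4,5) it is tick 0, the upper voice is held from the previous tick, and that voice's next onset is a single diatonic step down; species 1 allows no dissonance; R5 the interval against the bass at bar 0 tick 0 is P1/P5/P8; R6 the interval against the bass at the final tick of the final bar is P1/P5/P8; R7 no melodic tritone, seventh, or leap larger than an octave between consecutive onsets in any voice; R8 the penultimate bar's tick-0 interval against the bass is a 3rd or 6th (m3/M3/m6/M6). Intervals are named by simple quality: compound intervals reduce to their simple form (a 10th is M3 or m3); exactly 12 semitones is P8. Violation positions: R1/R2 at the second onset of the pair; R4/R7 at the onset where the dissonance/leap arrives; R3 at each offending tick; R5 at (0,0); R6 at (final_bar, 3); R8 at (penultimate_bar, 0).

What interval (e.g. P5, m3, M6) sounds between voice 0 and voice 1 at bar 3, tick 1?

voice 0=E3 voice 1=E4 -> P8

P8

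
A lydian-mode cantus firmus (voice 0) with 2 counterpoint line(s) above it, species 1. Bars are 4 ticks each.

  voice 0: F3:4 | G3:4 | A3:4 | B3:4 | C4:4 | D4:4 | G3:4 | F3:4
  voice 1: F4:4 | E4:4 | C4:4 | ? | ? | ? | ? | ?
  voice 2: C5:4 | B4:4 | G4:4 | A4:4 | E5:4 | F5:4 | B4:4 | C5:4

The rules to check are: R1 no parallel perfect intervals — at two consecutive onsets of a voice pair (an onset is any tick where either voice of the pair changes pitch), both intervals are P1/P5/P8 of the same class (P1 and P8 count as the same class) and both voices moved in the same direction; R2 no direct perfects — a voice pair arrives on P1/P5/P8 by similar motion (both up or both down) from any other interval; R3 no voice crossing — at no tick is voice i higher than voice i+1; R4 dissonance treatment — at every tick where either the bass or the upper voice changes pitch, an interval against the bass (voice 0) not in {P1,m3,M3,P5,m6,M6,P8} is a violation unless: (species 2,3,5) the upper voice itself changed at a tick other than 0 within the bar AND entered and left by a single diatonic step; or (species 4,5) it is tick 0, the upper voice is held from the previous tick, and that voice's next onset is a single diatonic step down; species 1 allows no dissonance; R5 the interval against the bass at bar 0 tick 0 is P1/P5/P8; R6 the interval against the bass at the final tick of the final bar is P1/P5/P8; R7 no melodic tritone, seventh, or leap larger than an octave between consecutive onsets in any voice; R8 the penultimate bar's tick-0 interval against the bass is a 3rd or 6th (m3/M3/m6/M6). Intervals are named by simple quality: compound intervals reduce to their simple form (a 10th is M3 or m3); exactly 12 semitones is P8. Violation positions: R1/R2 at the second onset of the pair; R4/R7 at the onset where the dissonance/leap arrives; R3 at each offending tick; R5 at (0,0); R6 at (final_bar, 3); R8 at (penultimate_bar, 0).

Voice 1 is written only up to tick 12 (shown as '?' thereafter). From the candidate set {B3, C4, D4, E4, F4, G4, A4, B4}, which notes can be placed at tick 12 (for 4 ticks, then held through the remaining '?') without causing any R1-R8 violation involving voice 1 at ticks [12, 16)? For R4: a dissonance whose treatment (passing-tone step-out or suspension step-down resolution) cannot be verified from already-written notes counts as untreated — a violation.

{B3, G4}

B3: legal
C4: violates R4
D4: violates R1
E4: violates R4
F4: violates R4
G4: legal
A4: violates R2,R4
B4: violates R2,R3,R7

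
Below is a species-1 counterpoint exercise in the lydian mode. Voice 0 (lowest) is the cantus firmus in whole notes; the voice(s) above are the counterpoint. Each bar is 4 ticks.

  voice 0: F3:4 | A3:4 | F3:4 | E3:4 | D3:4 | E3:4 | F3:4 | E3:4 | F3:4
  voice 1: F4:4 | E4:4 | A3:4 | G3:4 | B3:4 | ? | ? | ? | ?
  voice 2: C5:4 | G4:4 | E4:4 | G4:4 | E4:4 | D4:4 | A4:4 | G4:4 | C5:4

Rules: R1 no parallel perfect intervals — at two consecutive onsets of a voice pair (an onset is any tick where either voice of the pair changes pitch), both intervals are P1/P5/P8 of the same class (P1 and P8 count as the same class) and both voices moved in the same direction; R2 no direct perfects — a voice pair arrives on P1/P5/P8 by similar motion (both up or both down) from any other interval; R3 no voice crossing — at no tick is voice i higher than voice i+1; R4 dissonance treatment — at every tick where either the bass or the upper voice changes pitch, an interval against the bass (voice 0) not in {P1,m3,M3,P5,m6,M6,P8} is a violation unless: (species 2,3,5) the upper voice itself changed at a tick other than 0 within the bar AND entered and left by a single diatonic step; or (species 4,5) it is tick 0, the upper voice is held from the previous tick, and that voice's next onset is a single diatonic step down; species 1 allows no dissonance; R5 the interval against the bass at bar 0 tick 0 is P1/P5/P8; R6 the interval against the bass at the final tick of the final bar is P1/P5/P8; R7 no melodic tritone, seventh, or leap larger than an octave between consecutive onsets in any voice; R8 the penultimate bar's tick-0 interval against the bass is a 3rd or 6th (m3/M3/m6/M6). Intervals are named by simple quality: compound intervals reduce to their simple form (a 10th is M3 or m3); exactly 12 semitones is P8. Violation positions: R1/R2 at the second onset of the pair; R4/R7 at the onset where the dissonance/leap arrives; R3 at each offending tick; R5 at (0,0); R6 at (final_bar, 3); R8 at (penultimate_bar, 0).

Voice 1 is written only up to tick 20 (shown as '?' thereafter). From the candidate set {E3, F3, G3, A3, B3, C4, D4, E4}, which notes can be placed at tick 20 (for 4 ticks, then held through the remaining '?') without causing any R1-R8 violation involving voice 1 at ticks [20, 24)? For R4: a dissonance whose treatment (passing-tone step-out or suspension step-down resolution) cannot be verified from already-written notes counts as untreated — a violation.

E3: legal
F3: violates R4,R7
G3: violates R2
A3: violates R4
B3: legal
C4: legal
D4: violates R4
E4: violates R2,R3

{B3, C4, E3}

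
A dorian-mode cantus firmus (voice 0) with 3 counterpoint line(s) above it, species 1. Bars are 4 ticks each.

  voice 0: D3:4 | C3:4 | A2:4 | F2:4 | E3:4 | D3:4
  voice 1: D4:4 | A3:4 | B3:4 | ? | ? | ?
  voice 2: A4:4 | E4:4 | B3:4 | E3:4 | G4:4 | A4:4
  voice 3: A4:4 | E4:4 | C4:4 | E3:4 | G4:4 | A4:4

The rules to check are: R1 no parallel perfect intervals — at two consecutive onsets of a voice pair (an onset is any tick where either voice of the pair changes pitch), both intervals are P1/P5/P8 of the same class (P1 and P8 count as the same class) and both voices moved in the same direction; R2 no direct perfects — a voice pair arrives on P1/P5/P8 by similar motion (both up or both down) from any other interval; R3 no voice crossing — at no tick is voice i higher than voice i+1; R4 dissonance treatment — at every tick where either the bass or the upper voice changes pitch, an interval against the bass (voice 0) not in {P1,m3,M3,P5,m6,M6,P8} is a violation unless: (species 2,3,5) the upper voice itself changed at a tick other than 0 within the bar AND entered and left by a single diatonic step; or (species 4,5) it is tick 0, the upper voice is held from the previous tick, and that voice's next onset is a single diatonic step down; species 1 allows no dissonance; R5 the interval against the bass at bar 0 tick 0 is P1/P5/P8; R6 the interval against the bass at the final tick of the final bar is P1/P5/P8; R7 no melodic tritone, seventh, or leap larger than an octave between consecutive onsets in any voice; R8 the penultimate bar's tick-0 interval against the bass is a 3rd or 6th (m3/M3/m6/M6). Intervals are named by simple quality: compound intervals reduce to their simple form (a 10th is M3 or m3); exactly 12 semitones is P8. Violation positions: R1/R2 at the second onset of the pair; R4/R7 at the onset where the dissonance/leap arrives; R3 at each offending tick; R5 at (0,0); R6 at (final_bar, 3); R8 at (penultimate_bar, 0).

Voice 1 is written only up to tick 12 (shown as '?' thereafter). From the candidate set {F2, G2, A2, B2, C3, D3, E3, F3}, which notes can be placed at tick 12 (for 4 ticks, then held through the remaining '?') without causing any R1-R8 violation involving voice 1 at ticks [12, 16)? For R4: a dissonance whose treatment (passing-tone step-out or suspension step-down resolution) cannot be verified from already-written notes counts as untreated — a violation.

F2: violates R2,R7
G2: violates R4,R7
A2: violates R2,R7
B2: violates R4
C3: violates R2,R7
D3: legal
E3: violates R1,R2,R4
F3: violates R2,R3,R7

{D3}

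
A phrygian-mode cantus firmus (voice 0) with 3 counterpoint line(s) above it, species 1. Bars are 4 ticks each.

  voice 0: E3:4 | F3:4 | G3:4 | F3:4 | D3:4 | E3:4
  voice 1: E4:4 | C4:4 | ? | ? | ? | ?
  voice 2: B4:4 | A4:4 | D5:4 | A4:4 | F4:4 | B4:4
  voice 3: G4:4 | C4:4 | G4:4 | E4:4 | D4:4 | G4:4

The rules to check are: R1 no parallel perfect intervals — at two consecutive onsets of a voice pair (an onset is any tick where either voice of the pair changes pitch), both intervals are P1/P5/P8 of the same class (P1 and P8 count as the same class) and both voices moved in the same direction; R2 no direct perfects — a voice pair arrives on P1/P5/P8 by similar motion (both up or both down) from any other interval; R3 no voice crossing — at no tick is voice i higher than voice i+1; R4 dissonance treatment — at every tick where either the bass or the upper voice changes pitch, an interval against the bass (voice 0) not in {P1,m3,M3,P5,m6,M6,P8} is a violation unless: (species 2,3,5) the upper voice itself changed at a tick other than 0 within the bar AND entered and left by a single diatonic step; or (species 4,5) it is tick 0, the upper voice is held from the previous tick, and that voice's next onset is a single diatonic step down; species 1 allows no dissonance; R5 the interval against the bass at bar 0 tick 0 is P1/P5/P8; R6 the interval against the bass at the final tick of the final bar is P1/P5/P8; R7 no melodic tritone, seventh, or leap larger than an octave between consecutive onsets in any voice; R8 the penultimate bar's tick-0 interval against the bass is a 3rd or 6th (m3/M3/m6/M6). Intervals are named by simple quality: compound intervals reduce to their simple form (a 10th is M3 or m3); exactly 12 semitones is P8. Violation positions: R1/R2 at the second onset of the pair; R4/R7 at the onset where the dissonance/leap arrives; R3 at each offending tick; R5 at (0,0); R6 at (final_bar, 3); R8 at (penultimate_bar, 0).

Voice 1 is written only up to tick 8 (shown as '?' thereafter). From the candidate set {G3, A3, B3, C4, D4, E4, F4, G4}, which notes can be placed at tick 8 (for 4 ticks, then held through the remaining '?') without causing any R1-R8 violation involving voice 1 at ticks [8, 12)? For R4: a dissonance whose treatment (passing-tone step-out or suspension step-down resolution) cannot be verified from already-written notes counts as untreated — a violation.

{B3, E4, G3}

G3: legal
A3: violates R4
B3: legal
C4: violates R4
D4: violates R1,R2
E4: legal
F4: violates R4
G4: violates R1,R2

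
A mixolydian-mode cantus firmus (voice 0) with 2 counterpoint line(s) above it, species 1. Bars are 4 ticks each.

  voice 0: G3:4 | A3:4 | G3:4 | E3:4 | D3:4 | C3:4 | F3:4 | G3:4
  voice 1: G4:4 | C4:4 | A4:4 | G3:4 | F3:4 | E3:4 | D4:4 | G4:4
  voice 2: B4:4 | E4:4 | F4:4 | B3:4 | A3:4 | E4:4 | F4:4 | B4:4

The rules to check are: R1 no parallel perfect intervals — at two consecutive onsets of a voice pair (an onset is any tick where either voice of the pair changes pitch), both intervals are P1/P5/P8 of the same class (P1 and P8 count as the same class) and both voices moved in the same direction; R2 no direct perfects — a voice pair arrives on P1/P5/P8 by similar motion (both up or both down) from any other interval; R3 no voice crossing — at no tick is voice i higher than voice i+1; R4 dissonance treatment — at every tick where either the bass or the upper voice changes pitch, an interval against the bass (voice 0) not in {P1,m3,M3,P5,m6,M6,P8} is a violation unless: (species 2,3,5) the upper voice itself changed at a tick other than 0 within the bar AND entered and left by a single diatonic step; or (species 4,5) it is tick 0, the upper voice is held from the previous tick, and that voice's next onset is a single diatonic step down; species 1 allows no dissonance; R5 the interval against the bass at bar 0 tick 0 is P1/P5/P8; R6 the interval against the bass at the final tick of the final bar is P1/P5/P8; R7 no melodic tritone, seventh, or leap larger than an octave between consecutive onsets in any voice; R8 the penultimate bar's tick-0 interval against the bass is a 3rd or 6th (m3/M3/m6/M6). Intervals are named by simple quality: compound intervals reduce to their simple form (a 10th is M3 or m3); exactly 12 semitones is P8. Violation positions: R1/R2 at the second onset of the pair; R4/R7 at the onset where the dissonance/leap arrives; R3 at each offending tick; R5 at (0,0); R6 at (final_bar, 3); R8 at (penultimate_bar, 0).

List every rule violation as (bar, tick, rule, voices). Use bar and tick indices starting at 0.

(0, 0, R5, (0, 2))
(2, 0, R3, (1, 2))
(2, 0, R4, (0, 1))
(2, 0, R4, (0, 2))
(2, 1, R3, (1, 2))
(2, 2, R3, (1, 2))
(2, 3, R3, (1, 2))
(3, 0, R2, (0, 2))
(3, 0, R7, (1,))
(3, 0, R7, (2,))
(4, 0, R1, (0, 2))
(6, 0, R2, (0, 2))
(6, 0, R7, (1,))
(6, 0, R8, (0, 2))
(7, 0, R2, (0, 1))
(7, 0, R7, (2,))
(7, 3, R6, (0, 2))

bar 0: v0=G3 v1=G4 v2=B4 downbeat M3
bar 1: v0=A3 v1=C4 v2=E4 downbeat P5
bar 2: v0=G3 v1=A4 v2=F4 downbeat m7
bar 3: v0=E3 v1=G3 v2=B3 downbeat P5
bar 4: v0=D3 v1=F3 v2=A3 downbeat P5
bar 5: v0=C3 v1=E3 v2=E4 downbeat M3
bar 6: v0=F3 v1=D4 v2=F4 downbeat P8
bar 7: v0=G3 v1=G4 v2=B4 downbeat M3
  -> R5 @ bar 0 tick 0 v(0, 2): opens on M3
  -> R3 @ bar 2 tick 0 v(1, 2): A4 above F4
  -> R4 @ bar 2 tick 0 v(0, 1): G3/A4 M2 untreated
  -> R4 @ bar 2 tick 0 v(0, 2): G3/F4 m7 untreated
  -> R3 @ bar 2 tick 1 v(1, 2): A4 above F4
  -> R3 @ bar 2 tick 2 v(1, 2): A4 above F4
  -> R3 @ bar 2 tick 3 v(1, 2): A4 above F4
  -> R2 @ bar 3 tick 0 v(0, 2): G3/F4 m7 -> E3/B3 P5 similar
  -> R7 @ bar 3 tick 0 v(1,): A4->G3 leap 14st
  -> R7 @ bar 3 tick 0 v(2,): F4->B3 leap 6st
  -> R1 @ bar 4 tick 0 v(0, 2): E3/B3 P5 -> D3/A3 P5 similar
  -> R2 @ bar 6 tick 0 v(0, 2): C3/E4 M3 -> F3/F4 P8 similar
  -> R7 @ bar 6 tick 0 v(1,): E3->D4 leap 10st
  -> R8 @ bar 6 tick 0 v(0, 2): penult P8 not 3rd/6th
  -> R2 @ bar 7 tick 0 v(0, 1): F3/D4 M6 -> G3/G4 P8 similar
  -> R7 @ bar 7 tick 0 v(2,): F4->B4 leap 6st
  -> R6 @ bar 7 tick 3 v(0, 2): closes on M3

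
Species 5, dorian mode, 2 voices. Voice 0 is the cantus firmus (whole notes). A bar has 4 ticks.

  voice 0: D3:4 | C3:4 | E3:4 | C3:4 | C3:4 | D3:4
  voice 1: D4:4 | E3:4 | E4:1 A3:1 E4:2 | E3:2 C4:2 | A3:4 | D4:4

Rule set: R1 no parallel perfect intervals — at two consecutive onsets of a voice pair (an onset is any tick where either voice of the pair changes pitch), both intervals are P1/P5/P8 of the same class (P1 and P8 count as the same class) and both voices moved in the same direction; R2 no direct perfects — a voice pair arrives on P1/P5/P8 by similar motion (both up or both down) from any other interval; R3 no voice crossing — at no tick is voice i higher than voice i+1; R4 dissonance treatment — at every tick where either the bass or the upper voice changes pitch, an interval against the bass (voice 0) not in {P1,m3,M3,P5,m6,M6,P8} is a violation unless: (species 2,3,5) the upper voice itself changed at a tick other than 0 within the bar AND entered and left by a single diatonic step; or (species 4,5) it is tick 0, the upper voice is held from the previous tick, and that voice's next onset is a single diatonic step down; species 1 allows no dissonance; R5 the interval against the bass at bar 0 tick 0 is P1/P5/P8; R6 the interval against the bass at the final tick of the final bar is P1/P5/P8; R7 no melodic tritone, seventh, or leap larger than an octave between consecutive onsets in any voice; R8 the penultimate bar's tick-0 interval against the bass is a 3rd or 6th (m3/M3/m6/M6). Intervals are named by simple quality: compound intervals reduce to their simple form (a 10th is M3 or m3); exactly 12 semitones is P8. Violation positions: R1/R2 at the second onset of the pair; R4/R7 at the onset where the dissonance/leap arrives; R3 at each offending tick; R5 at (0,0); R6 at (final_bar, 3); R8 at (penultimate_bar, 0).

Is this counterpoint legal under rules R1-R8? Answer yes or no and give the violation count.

bar 0: v0=D3 v1=D4 (P8)
bar 1: v0=C3 v1=E3 (M3)
bar 2: v0=E3 v1=E4 (P8)
bar 3: v0=C3 v1=E3 (M3)
bar 4: v0=C3 v1=A3 (M6)
bar 5: v0=D3 v1=D4 (P8)
  R7 @ bar1.0: D4->E3 leap 10st
  R2 @ bar2.0: C3/E3 M3 -> E3/E4 P8 similar
  R4 @ bar2.1: E3/A3 P4 untreated
  R2 @ bar5.0: C3/A3 M6 -> D3/D4 P8 similar

No (4 violations)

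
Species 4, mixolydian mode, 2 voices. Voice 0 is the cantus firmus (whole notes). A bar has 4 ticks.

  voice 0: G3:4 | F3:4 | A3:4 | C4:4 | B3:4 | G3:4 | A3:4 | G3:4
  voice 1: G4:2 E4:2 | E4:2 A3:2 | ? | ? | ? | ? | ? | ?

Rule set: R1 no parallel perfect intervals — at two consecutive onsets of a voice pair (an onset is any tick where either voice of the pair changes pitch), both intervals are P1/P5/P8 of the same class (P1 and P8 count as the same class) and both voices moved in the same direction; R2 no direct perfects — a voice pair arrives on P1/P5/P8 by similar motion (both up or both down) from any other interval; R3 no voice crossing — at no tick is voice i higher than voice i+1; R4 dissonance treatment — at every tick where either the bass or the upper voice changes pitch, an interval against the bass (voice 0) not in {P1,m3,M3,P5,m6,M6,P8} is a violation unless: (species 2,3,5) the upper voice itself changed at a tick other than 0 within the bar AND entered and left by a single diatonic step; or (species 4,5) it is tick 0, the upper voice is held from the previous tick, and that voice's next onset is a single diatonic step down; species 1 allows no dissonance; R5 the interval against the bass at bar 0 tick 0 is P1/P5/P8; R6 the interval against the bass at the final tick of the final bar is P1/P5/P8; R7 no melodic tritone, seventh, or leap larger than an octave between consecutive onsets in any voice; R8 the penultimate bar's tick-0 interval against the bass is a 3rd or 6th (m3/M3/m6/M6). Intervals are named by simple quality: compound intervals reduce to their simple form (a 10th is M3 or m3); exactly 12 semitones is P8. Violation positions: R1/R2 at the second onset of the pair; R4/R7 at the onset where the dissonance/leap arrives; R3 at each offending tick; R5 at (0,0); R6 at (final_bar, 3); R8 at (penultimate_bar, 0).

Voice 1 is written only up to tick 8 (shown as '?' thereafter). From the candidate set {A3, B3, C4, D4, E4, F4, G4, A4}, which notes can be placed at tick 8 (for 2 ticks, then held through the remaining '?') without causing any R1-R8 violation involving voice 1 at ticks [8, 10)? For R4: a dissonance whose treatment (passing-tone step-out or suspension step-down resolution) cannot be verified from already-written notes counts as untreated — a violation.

{A3, C4, F4}

A3: legal
B3: violates R4
C4: legal
D4: violates R4
E4: violates R2
F4: legal
G4: violates R4,R7
A4: violates R2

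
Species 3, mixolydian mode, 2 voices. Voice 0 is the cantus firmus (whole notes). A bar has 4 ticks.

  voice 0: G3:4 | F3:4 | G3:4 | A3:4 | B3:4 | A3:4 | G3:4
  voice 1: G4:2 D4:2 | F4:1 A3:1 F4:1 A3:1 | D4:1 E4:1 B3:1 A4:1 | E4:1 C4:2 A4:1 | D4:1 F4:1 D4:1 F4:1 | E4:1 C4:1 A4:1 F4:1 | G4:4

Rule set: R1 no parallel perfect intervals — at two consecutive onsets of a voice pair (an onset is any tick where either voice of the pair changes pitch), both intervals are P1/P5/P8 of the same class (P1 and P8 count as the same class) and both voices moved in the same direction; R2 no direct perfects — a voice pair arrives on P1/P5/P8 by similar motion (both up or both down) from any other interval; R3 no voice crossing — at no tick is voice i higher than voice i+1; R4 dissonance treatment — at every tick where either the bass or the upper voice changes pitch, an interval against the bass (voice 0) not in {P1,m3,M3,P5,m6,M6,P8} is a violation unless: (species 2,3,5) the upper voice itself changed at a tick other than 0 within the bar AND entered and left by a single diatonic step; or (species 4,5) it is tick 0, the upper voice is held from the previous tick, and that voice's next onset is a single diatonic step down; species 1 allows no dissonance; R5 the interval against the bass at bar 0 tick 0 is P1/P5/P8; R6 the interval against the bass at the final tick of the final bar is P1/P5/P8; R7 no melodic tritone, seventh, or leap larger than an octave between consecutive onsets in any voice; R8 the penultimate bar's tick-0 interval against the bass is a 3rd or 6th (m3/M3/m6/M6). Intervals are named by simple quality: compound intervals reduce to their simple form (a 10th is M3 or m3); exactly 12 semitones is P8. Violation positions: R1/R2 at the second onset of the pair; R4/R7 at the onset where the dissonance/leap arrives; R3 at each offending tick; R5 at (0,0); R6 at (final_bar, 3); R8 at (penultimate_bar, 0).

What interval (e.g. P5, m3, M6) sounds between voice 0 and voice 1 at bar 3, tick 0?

voice 0=A3 voice 1=E4 -> P5

P5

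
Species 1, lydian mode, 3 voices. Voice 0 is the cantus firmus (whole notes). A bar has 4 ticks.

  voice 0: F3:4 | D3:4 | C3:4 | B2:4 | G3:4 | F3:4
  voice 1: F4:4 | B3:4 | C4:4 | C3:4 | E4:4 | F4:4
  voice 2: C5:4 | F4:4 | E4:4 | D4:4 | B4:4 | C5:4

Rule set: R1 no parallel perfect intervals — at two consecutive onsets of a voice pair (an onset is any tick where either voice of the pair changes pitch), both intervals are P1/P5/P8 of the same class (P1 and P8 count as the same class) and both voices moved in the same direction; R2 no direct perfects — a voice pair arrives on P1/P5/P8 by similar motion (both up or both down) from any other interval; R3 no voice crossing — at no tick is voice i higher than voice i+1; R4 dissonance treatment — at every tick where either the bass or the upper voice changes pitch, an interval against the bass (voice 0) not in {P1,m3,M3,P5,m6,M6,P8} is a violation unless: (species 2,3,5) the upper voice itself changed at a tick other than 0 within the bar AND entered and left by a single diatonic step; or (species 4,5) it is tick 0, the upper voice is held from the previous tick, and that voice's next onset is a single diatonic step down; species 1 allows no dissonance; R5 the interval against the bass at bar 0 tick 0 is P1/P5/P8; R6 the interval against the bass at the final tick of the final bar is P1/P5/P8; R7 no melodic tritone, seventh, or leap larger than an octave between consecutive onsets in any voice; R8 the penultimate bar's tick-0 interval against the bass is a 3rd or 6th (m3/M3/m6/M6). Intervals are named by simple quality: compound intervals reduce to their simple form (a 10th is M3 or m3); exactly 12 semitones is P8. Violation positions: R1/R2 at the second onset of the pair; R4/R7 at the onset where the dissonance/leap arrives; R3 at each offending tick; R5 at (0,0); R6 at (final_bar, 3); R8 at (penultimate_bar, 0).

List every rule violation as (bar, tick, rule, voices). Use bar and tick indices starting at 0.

(1, 0, R7, (1,))
(3, 0, R4, (0, 1))
(4, 0, R2, (1, 2))
(4, 0, R7, (1,))
(5, 0, R1, (1, 2))

bar 0: v0=F3 v1=F4 v2=C5 downbeat P5
bar 1: v0=D3 v1=B3 v2=F4 downbeat m3
bar 2: v0=C3 v1=C4 v2=E4 downbeat M3
bar 3: v0=B2 v1=C3 v2=D4 downbeat m3
bar 4: v0=G3 v1=E4 v2=B4 downbeat M3
bar 5: v0=F3 v1=F4 v2=C5 downbeat P5
  -> R7 @ bar 1 tick 0 v(1,): F4->B3 leap 6st
  -> R4 @ bar 3 tick 0 v(0, 1): B2/C3 m2 untreated
  -> R2 @ bar 4 tick 0 v(1, 2): C3/D4 M2 -> E4/B4 P5 similar
  -> R7 @ bar 4 tick 0 v(1,): C3->E4 leap 16st
  -> R1 @ bar 5 tick 0 v(1, 2): E4/B4 P5 -> F4/C5 P5 similar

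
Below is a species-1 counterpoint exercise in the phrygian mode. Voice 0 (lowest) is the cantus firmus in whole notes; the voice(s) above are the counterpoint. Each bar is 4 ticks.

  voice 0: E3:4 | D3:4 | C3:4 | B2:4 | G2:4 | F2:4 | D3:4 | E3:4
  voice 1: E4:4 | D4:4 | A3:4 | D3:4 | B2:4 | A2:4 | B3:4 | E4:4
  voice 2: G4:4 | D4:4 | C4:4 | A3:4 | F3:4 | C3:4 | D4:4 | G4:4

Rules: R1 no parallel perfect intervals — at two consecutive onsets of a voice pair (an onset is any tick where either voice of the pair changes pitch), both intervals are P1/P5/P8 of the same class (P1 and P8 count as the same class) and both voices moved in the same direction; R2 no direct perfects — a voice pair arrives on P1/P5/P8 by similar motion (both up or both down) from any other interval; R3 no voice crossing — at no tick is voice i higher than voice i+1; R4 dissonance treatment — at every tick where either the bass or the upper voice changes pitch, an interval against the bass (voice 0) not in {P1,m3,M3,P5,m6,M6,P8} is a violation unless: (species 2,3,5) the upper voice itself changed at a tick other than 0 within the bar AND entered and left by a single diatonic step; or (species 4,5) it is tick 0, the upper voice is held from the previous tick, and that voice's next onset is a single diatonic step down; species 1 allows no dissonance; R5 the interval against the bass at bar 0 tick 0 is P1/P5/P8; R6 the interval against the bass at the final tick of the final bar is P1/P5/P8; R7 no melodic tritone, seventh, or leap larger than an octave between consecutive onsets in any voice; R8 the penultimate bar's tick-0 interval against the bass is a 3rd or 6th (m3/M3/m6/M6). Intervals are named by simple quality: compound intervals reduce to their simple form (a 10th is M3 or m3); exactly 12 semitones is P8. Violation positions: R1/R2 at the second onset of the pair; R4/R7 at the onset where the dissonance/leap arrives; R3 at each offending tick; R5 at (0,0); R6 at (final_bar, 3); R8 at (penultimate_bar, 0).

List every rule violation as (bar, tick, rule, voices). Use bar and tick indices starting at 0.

(0, 0, R5, (0, 2))
(1, 0, R1, (0, 1))
(1, 0, R2, (0, 2))
(1, 0, R2, (1, 2))
(2, 0, R1, (0, 2))
(3, 0, R2, (1, 2))
(3, 0, R4, (0, 2))
(4, 0, R4, (0, 2))
(5, 0, R2, (0, 2))
(6, 0, R2, (0, 2))
(6, 0, R7, (1,))
(6, 0, R7, (2,))
(6, 0, R8, (0, 2))
(7, 0, R2, (0, 1))
(7, 3, R6, (0, 2))

bar 0: v0=E3 v1=E4 v2=G4 downbeat m3
bar 1: v0=D3 v1=D4 v2=D4 downbeat P8
bar 2: v0=C3 v1=A3 v2=C4 downbeat P8
bar 3: v0=B2 v1=D3 v2=A3 downbeat m7
bar 4: v0=G2 v1=B2 v2=F3 downbeat m7
bar 5: v0=F2 v1=A2 v2=C3 downbeat P5
bar 6: v0=D3 v1=B3 v2=D4 downbeat P8
bar 7: v0=E3 v1=E4 v2=G4 downbeat m3
  -> R5 @ bar 0 tick 0 v(0, 2): opens on m3
  -> R1 @ bar 1 tick 0 v(0, 1): E3/E4 P8 -> D3/D4 P8 similar
  -> R2 @ bar 1 tick 0 v(0, 2): E3/G4 m3 -> D3/D4 P8 similar
  -> R2 @ bar 1 tick 0 v(1, 2): E4/G4 m3 -> D4/D4 P1 similar
  -> R1 @ bar 2 tick 0 v(0, 2): D3/D4 P8 -> C3/C4 P8 similar
  -> R2 @ bar 3 tick 0 v(1, 2): A3/C4 m3 -> D3/A3 P5 similar
  -> R4 @ bar 3 tick 0 v(0, 2): B2/A3 m7 untreated
  -> R4 @ bar 4 tick 0 v(0, 2): G2/F3 m7 untreated
  -> R2 @ bar 5 tick 0 v(0, 2): G2/F3 m7 -> F2/C3 P5 similar
  -> R2 @ bar 6 tick 0 v(0, 2): F2/C3 P5 -> D3/D4 P8 similar
  -> R7 @ bar 6 tick 0 v(1,): A2->B3 leap 14st
  -> R7 @ bar 6 tick 0 v(2,): C3->D4 leap 14st
  -> R8 @ bar 6 tick 0 v(0, 2): penult P8 not 3rd/6th
  -> R2 @ bar 7 tick 0 v(0, 1): D3/B3 M6 -> E3/E4 P8 similar
  -> R6 @ bar 7 tick 3 v(0, 2): closes on m3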